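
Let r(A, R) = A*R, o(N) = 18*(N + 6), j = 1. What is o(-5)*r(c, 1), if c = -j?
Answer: -18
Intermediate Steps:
c = -1 (c = -1*1 = -1)
o(N) = 108 + 18*N (o(N) = 18*(6 + N) = 108 + 18*N)
o(-5)*r(c, 1) = (108 + 18*(-5))*(-1*1) = (108 - 90)*(-1) = 18*(-1) = -18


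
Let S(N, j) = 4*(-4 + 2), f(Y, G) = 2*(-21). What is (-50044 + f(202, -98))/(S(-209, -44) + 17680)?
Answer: -25043/8836 ≈ -2.8342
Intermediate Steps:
f(Y, G) = -42
S(N, j) = -8 (S(N, j) = 4*(-2) = -8)
(-50044 + f(202, -98))/(S(-209, -44) + 17680) = (-50044 - 42)/(-8 + 17680) = -50086/17672 = -50086*1/17672 = -25043/8836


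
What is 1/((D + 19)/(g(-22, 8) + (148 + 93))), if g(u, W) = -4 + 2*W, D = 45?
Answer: 253/64 ≈ 3.9531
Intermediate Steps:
1/((D + 19)/(g(-22, 8) + (148 + 93))) = 1/((45 + 19)/((-4 + 2*8) + (148 + 93))) = 1/(64/((-4 + 16) + 241)) = 1/(64/(12 + 241)) = 1/(64/253) = 253/64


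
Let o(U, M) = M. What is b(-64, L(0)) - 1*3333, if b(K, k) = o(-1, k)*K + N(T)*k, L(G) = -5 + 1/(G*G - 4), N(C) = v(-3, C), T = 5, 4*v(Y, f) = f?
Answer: -48057/16 ≈ -3003.6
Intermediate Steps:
v(Y, f) = f/4
N(C) = C/4
L(G) = -5 + 1/(-4 + G²) (L(G) = -5 + 1/(G² - 4) = -5 + 1/(-4 + G²))
b(K, k) = 5*k/4 + K*k (b(K, k) = k*K + ((¼)*5)*k = K*k + 5*k/4 = 5*k/4 + K*k)
b(-64, L(0)) - 1*3333 = ((21 - 5*0²)/(-4 + 0²))*(5 + 4*(-64))/4 - 1*3333 = ((21 - 5*0)/(-4 + 0))*(5 - 256)/4 - 3333 = (¼)*((21 + 0)/(-4))*(-251) - 3333 = (¼)*(-¼*21)*(-251) - 3333 = (¼)*(-21/4)*(-251) - 3333 = 5271/16 - 3333 = -48057/16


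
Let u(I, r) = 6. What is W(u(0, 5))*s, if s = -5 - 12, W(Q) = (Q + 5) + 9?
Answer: -340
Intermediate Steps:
W(Q) = 14 + Q (W(Q) = (5 + Q) + 9 = 14 + Q)
s = -17
W(u(0, 5))*s = (14 + 6)*(-17) = 20*(-17) = -340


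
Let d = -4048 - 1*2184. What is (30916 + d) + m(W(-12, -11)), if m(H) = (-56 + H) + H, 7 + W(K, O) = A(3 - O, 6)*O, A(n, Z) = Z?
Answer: 24482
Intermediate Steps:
d = -6232 (d = -4048 - 2184 = -6232)
W(K, O) = -7 + 6*O
m(H) = -56 + 2*H
(30916 + d) + m(W(-12, -11)) = (30916 - 6232) + (-56 + 2*(-7 + 6*(-11))) = 24684 + (-56 + 2*(-7 - 66)) = 24684 + (-56 + 2*(-73)) = 24684 + (-56 - 146) = 24684 - 202 = 24482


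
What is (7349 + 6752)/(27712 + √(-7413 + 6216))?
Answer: 390766912/767956141 - 42303*I*√133/767956141 ≈ 0.50884 - 0.00063527*I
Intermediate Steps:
(7349 + 6752)/(27712 + √(-7413 + 6216)) = 14101/(27712 + √(-1197)) = 14101/(27712 + 3*I*√133)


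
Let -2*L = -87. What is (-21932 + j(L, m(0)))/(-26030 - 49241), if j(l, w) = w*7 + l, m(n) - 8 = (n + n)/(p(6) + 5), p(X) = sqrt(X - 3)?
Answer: 43665/150542 ≈ 0.29005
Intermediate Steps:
L = 87/2 (L = -1/2*(-87) = 87/2 ≈ 43.500)
p(X) = sqrt(-3 + X)
m(n) = 8 + 2*n/(5 + sqrt(3)) (m(n) = 8 + (n + n)/(sqrt(-3 + 6) + 5) = 8 + (2*n)/(sqrt(3) + 5) = 8 + (2*n)/(5 + sqrt(3)) = 8 + 2*n/(5 + sqrt(3)))
j(l, w) = l + 7*w (j(l, w) = 7*w + l = l + 7*w)
(-21932 + j(L, m(0)))/(-26030 - 49241) = (-21932 + (87/2 + 7*(8 + (5/11)*0 - 1/11*0*sqrt(3))))/(-26030 - 49241) = (-21932 + (87/2 + 7*(8 + 0 + 0)))/(-75271) = (-21932 + (87/2 + 7*8))*(-1/75271) = (-21932 + (87/2 + 56))*(-1/75271) = (-21932 + 199/2)*(-1/75271) = -43665/2*(-1/75271) = 43665/150542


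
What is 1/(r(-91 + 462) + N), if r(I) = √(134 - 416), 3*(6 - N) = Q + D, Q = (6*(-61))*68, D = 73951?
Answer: -147135/2405414563 - 9*I*√282/2405414563 ≈ -6.1168e-5 - 6.2831e-8*I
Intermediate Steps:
Q = -24888 (Q = -366*68 = -24888)
N = -49045/3 (N = 6 - (-24888 + 73951)/3 = 6 - ⅓*49063 = 6 - 49063/3 = -49045/3 ≈ -16348.)
r(I) = I*√282 (r(I) = √(-282) = I*√282)
1/(r(-91 + 462) + N) = 1/(I*√282 - 49045/3) = 1/(-49045/3 + I*√282)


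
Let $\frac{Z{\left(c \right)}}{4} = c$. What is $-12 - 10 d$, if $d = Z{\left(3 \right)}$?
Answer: $-132$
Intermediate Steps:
$Z{\left(c \right)} = 4 c$
$d = 12$ ($d = 4 \cdot 3 = 12$)
$-12 - 10 d = -12 - 120 = -132$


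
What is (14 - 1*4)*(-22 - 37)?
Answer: -590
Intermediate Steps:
(14 - 1*4)*(-22 - 37) = (14 - 4)*(-59) = 10*(-59) = -590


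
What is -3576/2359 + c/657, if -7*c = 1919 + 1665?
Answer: -3557240/1549863 ≈ -2.2952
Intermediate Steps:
c = -512 (c = -(1919 + 1665)/7 = -1/7*3584 = -512)
-3576/2359 + c/657 = -3576/2359 - 512/657 = -3557240/1549863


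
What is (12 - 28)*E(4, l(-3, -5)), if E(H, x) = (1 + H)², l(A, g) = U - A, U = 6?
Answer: -400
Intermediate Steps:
l(A, g) = 6 - A
(12 - 28)*E(4, l(-3, -5)) = (12 - 28)*(1 + 4)² = -16*5² = -16*25 = -400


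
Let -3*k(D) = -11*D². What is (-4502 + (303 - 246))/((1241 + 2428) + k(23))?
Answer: -13335/16826 ≈ -0.79252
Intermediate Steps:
k(D) = 11*D²/3 (k(D) = -(-11)*D²/3 = 11*D²/3)
(-4502 + (303 - 246))/((1241 + 2428) + k(23)) = (-4502 + (303 - 246))/((1241 + 2428) + (11/3)*23²) = (-4502 + 57)/(3669 + (11/3)*529) = -4445/(3669 + 5819/3) = -4445/16826/3 = -4445*3/16826 = -13335/16826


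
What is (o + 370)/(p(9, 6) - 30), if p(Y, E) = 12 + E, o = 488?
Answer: -143/2 ≈ -71.500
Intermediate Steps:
(o + 370)/(p(9, 6) - 30) = (488 + 370)/((12 + 6) - 30) = 858/(18 - 30) = 858/(-12) = 858*(-1/12) = -143/2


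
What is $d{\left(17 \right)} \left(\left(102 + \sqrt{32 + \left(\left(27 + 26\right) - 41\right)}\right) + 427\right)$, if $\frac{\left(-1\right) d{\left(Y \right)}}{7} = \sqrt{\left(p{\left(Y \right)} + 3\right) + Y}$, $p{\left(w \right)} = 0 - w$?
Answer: $- 3703 \sqrt{3} - 14 \sqrt{33} \approx -6494.2$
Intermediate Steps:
$p{\left(w \right)} = - w$
$d{\left(Y \right)} = - 7 \sqrt{3}$ ($d{\left(Y \right)} = - 7 \sqrt{\left(- Y + 3\right) + Y} = - 7 \sqrt{\left(3 - Y\right) + Y} = - 7 \sqrt{3}$)
$d{\left(17 \right)} \left(\left(102 + \sqrt{32 + \left(\left(27 + 26\right) - 41\right)}\right) + 427\right) = - 7 \sqrt{3} \left(\left(102 + \sqrt{32 + \left(\left(27 + 26\right) - 41\right)}\right) + 427\right) = - 7 \sqrt{3} \left(\left(102 + \sqrt{32 + \left(53 - 41\right)}\right) + 427\right) = - 7 \sqrt{3} \left(\left(102 + \sqrt{32 + 12}\right) + 427\right) = - 7 \sqrt{3} \left(\left(102 + \sqrt{44}\right) + 427\right) = - 7 \sqrt{3} \left(\left(102 + 2 \sqrt{11}\right) + 427\right) = - 7 \sqrt{3} \left(529 + 2 \sqrt{11}\right)$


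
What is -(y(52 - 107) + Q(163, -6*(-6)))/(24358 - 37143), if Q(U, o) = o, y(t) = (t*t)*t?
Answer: -166339/12785 ≈ -13.010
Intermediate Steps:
y(t) = t**3 (y(t) = t**2*t = t**3)
-(y(52 - 107) + Q(163, -6*(-6)))/(24358 - 37143) = -((52 - 107)**3 - 6*(-6))/(24358 - 37143) = -((-55)**3 + 36)/(-12785) = -(-166375 + 36)*(-1)/12785 = -(-166339)*(-1)/12785 = -1*166339/12785 = -166339/12785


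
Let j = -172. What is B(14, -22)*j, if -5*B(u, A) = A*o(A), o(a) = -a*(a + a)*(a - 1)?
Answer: -84246976/5 ≈ -1.6849e+7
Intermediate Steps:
o(a) = -2*a**2*(-1 + a) (o(a) = -a*(2*a)*(-1 + a) = -a*2*a*(-1 + a) = -2*a**2*(-1 + a))
B(u, A) = -2*A**3*(1 - A)/5 (B(u, A) = -A*2*A**2*(1 - A)/5 = -2*A**3*(1 - A)/5)
B(14, -22)*j = ((2/5)*(-22)**3*(-1 - 22))*(-172) = ((2/5)*(-10648)*(-23))*(-172) = (489808/5)*(-172) = -84246976/5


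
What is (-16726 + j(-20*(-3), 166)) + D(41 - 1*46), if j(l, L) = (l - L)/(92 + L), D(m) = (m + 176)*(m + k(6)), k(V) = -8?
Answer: -2444474/129 ≈ -18949.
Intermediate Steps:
D(m) = (-8 + m)*(176 + m) (D(m) = (m + 176)*(m - 8) = (176 + m)*(-8 + m) = (-8 + m)*(176 + m))
j(l, L) = (l - L)/(92 + L)
(-16726 + j(-20*(-3), 166)) + D(41 - 1*46) = (-16726 + (-20*(-3) - 1*166)/(92 + 166)) + (-1408 + (41 - 1*46)² + 168*(41 - 1*46)) = (-16726 + (60 - 166)/258) + (-1408 + (41 - 46)² + 168*(41 - 46)) = (-16726 + (1/258)*(-106)) + (-1408 + (-5)² + 168*(-5)) = (-16726 - 53/129) + (-1408 + 25 - 840) = -2157707/129 - 2223 = -2444474/129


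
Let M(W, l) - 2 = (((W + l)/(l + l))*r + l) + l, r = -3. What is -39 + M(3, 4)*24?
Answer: 138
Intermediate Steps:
M(W, l) = 2 + 2*l - 3*(W + l)/(2*l) (M(W, l) = 2 + ((((W + l)/(l + l))*(-3) + l) + l) = 2 + ((((W + l)/((2*l)))*(-3) + l) + l) = 2 + ((((W + l)*(1/(2*l)))*(-3) + l) + l) = 2 + ((((W + l)/(2*l))*(-3) + l) + l) = 2 + ((-3*(W + l)/(2*l) + l) + l) = 2 + ((l - 3*(W + l)/(2*l)) + l) = 2 + (2*l - 3*(W + l)/(2*l)) = 2 + 2*l - 3*(W + l)/(2*l))
-39 + M(3, 4)*24 = -39 + ((1/2)*(-3*3 + 4*(1 + 4*4))/4)*24 = -39 + ((1/2)*(1/4)*(-9 + 4*(1 + 16)))*24 = -39 + ((1/2)*(1/4)*(-9 + 4*17))*24 = -39 + ((1/2)*(1/4)*(-9 + 68))*24 = -39 + ((1/2)*(1/4)*59)*24 = -39 + (59/8)*24 = -39 + 177 = 138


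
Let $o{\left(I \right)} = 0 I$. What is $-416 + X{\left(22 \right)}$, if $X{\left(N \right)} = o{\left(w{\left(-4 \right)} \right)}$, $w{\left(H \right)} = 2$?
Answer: $-416$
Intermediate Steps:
$o{\left(I \right)} = 0$
$X{\left(N \right)} = 0$
$-416 + X{\left(22 \right)} = -416 + 0 = -416$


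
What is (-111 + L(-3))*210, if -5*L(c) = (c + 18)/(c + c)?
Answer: -23205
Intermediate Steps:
L(c) = -(18 + c)/(10*c) (L(c) = -(c + 18)/(5*(c + c)) = -(18 + c)/(5*(2*c)) = -(18 + c)*1/(2*c)/5 = -(18 + c)/(10*c))
(-111 + L(-3))*210 = (-111 + (⅒)*(-18 - 1*(-3))/(-3))*210 = (-111 + (⅒)*(-⅓)*(-18 + 3))*210 = (-111 + (⅒)*(-⅓)*(-15))*210 = (-111 + ½)*210 = -221/2*210 = -23205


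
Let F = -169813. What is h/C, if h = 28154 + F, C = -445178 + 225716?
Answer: 141659/219462 ≈ 0.64548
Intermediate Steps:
C = -219462
h = -141659 (h = 28154 - 169813 = -141659)
h/C = -141659/(-219462) = -141659*(-1/219462) = 141659/219462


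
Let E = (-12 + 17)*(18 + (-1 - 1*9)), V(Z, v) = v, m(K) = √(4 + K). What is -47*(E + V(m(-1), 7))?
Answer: -2209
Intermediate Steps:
E = 40 (E = 5*(18 + (-1 - 9)) = 5*(18 - 10) = 5*8 = 40)
-47*(E + V(m(-1), 7)) = -47*(40 + 7) = -47*47 = -2209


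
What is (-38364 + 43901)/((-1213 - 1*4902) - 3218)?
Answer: -5537/9333 ≈ -0.59327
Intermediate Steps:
(-38364 + 43901)/((-1213 - 1*4902) - 3218) = 5537/((-1213 - 4902) - 3218) = 5537/(-6115 - 3218) = 5537/(-9333) = 5537*(-1/9333) = -5537/9333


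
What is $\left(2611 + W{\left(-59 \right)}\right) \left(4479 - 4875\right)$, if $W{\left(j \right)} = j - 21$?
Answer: $-1002276$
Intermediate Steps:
$W{\left(j \right)} = -21 + j$ ($W{\left(j \right)} = j - 21 = -21 + j$)
$\left(2611 + W{\left(-59 \right)}\right) \left(4479 - 4875\right) = \left(2611 - 80\right) \left(4479 - 4875\right) = \left(2611 - 80\right) \left(-396\right) = 2531 \left(-396\right) = -1002276$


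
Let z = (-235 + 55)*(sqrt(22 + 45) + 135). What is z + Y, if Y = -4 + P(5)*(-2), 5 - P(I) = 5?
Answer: -24304 - 180*sqrt(67) ≈ -25777.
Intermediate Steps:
P(I) = 0 (P(I) = 5 - 1*5 = 5 - 5 = 0)
Y = -4 (Y = -4 + 0*(-2) = -4 + 0 = -4)
z = -24300 - 180*sqrt(67) (z = -180*(sqrt(67) + 135) = -180*(135 + sqrt(67)) = -24300 - 180*sqrt(67) ≈ -25773.)
z + Y = (-24300 - 180*sqrt(67)) - 4 = -24304 - 180*sqrt(67)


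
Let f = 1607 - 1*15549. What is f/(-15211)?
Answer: 13942/15211 ≈ 0.91657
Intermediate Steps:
f = -13942 (f = 1607 - 15549 = -13942)
f/(-15211) = -13942/(-15211) = -13942*(-1/15211) = 13942/15211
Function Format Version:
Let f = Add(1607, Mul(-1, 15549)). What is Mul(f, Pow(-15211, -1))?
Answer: Rational(13942, 15211) ≈ 0.91657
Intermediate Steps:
f = -13942 (f = Add(1607, -15549) = -13942)
Mul(f, Pow(-15211, -1)) = Mul(-13942, Pow(-15211, -1)) = Mul(-13942, Rational(-1, 15211)) = Rational(13942, 15211)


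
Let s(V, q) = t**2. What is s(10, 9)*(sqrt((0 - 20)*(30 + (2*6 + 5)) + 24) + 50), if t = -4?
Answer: 800 + 32*I*sqrt(229) ≈ 800.0 + 484.25*I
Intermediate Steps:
s(V, q) = 16 (s(V, q) = (-4)**2 = 16)
s(10, 9)*(sqrt((0 - 20)*(30 + (2*6 + 5)) + 24) + 50) = 16*(sqrt((0 - 20)*(30 + (2*6 + 5)) + 24) + 50) = 16*(sqrt(-20*(30 + (12 + 5)) + 24) + 50) = 16*(sqrt(-20*(30 + 17) + 24) + 50) = 16*(sqrt(-20*47 + 24) + 50) = 16*(sqrt(-940 + 24) + 50) = 16*(sqrt(-916) + 50) = 16*(2*I*sqrt(229) + 50) = 16*(50 + 2*I*sqrt(229)) = 800 + 32*I*sqrt(229)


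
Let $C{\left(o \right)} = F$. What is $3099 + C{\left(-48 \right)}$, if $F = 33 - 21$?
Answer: $3111$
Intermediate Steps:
$F = 12$ ($F = 33 - 21 = 12$)
$C{\left(o \right)} = 12$
$3099 + C{\left(-48 \right)} = 3099 + 12 = 3111$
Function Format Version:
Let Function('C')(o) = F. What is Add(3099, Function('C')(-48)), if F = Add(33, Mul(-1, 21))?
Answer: 3111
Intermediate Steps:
F = 12 (F = Add(33, -21) = 12)
Function('C')(o) = 12
Add(3099, Function('C')(-48)) = Add(3099, 12) = 3111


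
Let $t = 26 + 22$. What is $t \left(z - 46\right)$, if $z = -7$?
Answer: $-2544$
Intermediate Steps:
$t = 48$
$t \left(z - 46\right) = 48 \left(-7 - 46\right) = 48 \left(-53\right) = -2544$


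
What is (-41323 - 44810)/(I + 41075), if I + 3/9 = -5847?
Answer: -258399/105683 ≈ -2.4450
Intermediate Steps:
I = -17542/3 (I = -1/3 - 5847 = -17542/3 ≈ -5847.3)
(-41323 - 44810)/(I + 41075) = (-41323 - 44810)/(-17542/3 + 41075) = -86133/105683/3 = -86133*3/105683 = -258399/105683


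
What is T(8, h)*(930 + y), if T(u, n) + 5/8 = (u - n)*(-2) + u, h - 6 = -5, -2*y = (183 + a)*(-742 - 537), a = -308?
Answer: 8374795/16 ≈ 5.2342e+5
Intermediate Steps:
y = -159875/2 (y = -(183 - 308)*(-742 - 537)/2 = -(-125)*(-1279)/2 = -½*159875 = -159875/2 ≈ -79938.)
h = 1 (h = 6 - 5 = 1)
T(u, n) = -5/8 - u + 2*n (T(u, n) = -5/8 + ((u - n)*(-2) + u) = -5/8 + ((-2*u + 2*n) + u) = -5/8 + (-u + 2*n) = -5/8 - u + 2*n)
T(8, h)*(930 + y) = (-5/8 - 1*8 + 2*1)*(930 - 159875/2) = (-5/8 - 8 + 2)*(-158015/2) = -53/8*(-158015/2) = 8374795/16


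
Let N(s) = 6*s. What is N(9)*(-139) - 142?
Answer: -7648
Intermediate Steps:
N(9)*(-139) - 142 = (6*9)*(-139) - 142 = 54*(-139) - 142 = -7506 - 142 = -7648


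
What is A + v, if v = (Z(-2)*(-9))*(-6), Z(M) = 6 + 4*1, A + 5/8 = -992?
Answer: -3621/8 ≈ -452.63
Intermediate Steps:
A = -7941/8 (A = -5/8 - 992 = -7941/8 ≈ -992.63)
Z(M) = 10 (Z(M) = 6 + 4 = 10)
v = 540 (v = (10*(-9))*(-6) = -90*(-6) = 540)
A + v = -7941/8 + 540 = -3621/8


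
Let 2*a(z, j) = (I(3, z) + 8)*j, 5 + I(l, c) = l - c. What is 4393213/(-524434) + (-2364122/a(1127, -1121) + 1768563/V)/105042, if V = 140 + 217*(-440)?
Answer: -9214915917965835607517/1099990525663531851720 ≈ -8.3773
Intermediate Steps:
I(l, c) = -5 + l - c (I(l, c) = -5 + (l - c) = -5 + l - c)
V = -95340 (V = 140 - 95480 = -95340)
a(z, j) = j*(6 - z)/2 (a(z, j) = (((-5 + 3 - z) + 8)*j)/2 = (((-2 - z) + 8)*j)/2 = ((6 - z)*j)/2 = (j*(6 - z))/2 = j*(6 - z)/2)
4393213/(-524434) + (-2364122/a(1127, -1121) + 1768563/V)/105042 = 4393213/(-524434) + (-2364122*(-2/(1121*(6 - 1*1127))) + 1768563/(-95340))/105042 = 4393213*(-1/524434) + (-2364122*(-2/(1121*(6 - 1127))) + 1768563*(-1/95340))*(1/105042) = -4393213/524434 + (-2364122/((1/2)*(-1121)*(-1121)) - 589521/31780)*(1/105042) = -4393213/524434 + (-2364122/1256641/2 - 589521/31780)*(1/105042) = -4393213/524434 + (-2364122*2/1256641 - 589521/31780)*(1/105042) = -4393213/524434 + (-4728244/1256641 - 589521/31780)*(1/105042) = -4393213/524434 - 891079853281/39936050980*1/105042 = -4393213/524434 - 891079853281/4194962667041160 = -9214915917965835607517/1099990525663531851720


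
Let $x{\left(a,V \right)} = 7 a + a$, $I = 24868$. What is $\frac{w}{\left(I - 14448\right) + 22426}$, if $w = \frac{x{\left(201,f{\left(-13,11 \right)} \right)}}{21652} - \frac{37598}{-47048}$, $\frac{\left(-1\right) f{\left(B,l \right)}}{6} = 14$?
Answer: $\frac{111215635}{4182458942552} \approx 2.6591 \cdot 10^{-5}$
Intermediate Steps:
$f{\left(B,l \right)} = -84$ ($f{\left(B,l \right)} = \left(-6\right) 14 = -84$)
$x{\left(a,V \right)} = 8 a$
$w = \frac{111215635}{127335412}$ ($w = \frac{8 \cdot 201}{21652} - \frac{37598}{-47048} = 1608 \cdot \frac{1}{21652} - - \frac{18799}{23524} = \frac{402}{5413} + \frac{18799}{23524} = \frac{111215635}{127335412} \approx 0.87341$)
$\frac{w}{\left(I - 14448\right) + 22426} = \frac{111215635}{127335412 \left(\left(24868 - 14448\right) + 22426\right)} = \frac{111215635}{127335412 \left(10420 + 22426\right)} = \frac{111215635}{127335412 \cdot 32846} = \frac{111215635}{127335412} \cdot \frac{1}{32846} = \frac{111215635}{4182458942552}$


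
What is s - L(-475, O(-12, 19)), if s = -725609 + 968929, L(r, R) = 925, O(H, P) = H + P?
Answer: 242395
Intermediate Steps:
s = 243320
s - L(-475, O(-12, 19)) = 243320 - 1*925 = 243320 - 925 = 242395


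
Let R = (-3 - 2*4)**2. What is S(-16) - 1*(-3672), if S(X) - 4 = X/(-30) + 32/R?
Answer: 6673388/1815 ≈ 3676.8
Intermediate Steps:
R = 121 (R = (-3 - 8)**2 = (-11)**2 = 121)
S(X) = 516/121 - X/30 (S(X) = 4 + (X/(-30) + 32/121) = 4 + (X*(-1/30) + 32*(1/121)) = 4 + (-X/30 + 32/121) = 4 + (32/121 - X/30) = 516/121 - X/30)
S(-16) - 1*(-3672) = (516/121 - 1/30*(-16)) - 1*(-3672) = (516/121 + 8/15) + 3672 = 8708/1815 + 3672 = 6673388/1815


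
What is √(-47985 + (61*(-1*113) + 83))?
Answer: I*√54795 ≈ 234.08*I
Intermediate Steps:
√(-47985 + (61*(-1*113) + 83)) = √(-47985 + (61*(-113) + 83)) = √(-47985 + (-6893 + 83)) = √(-47985 - 6810) = √(-54795) = I*√54795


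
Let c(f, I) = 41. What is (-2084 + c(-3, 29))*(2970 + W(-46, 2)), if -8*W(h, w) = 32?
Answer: -6059538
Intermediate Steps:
W(h, w) = -4 (W(h, w) = -⅛*32 = -4)
(-2084 + c(-3, 29))*(2970 + W(-46, 2)) = (-2084 + 41)*(2970 - 4) = -2043*2966 = -6059538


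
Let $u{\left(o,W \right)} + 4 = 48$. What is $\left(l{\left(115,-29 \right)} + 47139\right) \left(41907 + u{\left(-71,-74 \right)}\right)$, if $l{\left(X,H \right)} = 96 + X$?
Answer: $1986379850$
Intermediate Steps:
$u{\left(o,W \right)} = 44$ ($u{\left(o,W \right)} = -4 + 48 = 44$)
$\left(l{\left(115,-29 \right)} + 47139\right) \left(41907 + u{\left(-71,-74 \right)}\right) = \left(\left(96 + 115\right) + 47139\right) \left(41907 + 44\right) = \left(211 + 47139\right) 41951 = 47350 \cdot 41951 = 1986379850$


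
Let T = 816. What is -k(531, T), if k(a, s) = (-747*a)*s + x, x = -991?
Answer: 323673103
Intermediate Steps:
k(a, s) = -991 - 747*a*s (k(a, s) = (-747*a)*s - 991 = -747*a*s - 991 = -991 - 747*a*s)
-k(531, T) = -(-991 - 747*531*816) = -(-991 - 323672112) = -1*(-323673103) = 323673103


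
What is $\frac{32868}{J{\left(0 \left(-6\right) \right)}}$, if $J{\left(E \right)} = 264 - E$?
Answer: $\frac{249}{2} \approx 124.5$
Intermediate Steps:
$\frac{32868}{J{\left(0 \left(-6\right) \right)}} = \frac{32868}{264 - 0 \left(-6\right)} = \frac{32868}{264 - 0} = \frac{32868}{264 + 0} = \frac{32868}{264} = 32868 \cdot \frac{1}{264} = \frac{249}{2}$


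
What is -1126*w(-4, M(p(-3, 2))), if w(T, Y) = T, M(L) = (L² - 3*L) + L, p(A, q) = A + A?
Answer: 4504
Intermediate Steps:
p(A, q) = 2*A
M(L) = L² - 2*L
-1126*w(-4, M(p(-3, 2))) = -1126*(-4) = 4504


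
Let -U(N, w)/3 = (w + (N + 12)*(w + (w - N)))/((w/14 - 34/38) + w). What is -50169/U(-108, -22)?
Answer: 3886903/58577 ≈ 66.355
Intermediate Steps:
U(N, w) = -3*(w + (12 + N)*(-N + 2*w))/(-17/19 + 15*w/14) (U(N, w) = -3*(w + (N + 12)*(w + (w - N)))/((w/14 - 34/38) + w) = -3*(w + (12 + N)*(-N + 2*w))/((w*(1/14) - 34*1/38) + w) = -3*(w + (12 + N)*(-N + 2*w))/((w/14 - 17/19) + w) = -3*(w + (12 + N)*(-N + 2*w))/((-17/19 + w/14) + w) = -3*(w + (12 + N)*(-N + 2*w))/(-17/19 + 15*w/14))
-50169/U(-108, -22) = -50169*(-238 + 285*(-22))/(798*((-108)² - 25*(-22) + 12*(-108) - 2*(-108)*(-22))) = -50169*(-238 - 6270)/(798*(11664 + 550 - 1296 - 4752)) = -50169/(798*6166/(-6508)) = -50169/(798*(-1/6508)*6166) = -50169/(-1230117/1627) = -50169*(-1627/1230117) = 3886903/58577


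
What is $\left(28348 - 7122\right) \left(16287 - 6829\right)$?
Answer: $200755508$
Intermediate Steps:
$\left(28348 - 7122\right) \left(16287 - 6829\right) = 21226 \cdot 9458 = 200755508$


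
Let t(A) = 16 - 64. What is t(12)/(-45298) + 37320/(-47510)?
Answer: -84412044/107605399 ≈ -0.78446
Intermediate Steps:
t(A) = -48
t(12)/(-45298) + 37320/(-47510) = -48/(-45298) + 37320/(-47510) = -48*(-1/45298) + 37320*(-1/47510) = 24/22649 - 3732/4751 = -84412044/107605399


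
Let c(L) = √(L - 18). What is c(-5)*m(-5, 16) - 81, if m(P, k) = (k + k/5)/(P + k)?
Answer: -81 + 96*I*√23/55 ≈ -81.0 + 8.3709*I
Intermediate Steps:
c(L) = √(-18 + L)
m(P, k) = 6*k/(5*(P + k)) (m(P, k) = (k + k*(⅕))/(P + k) = (k + k/5)/(P + k) = (6*k/5)/(P + k) = 6*k/(5*(P + k)))
c(-5)*m(-5, 16) - 81 = √(-18 - 5)*((6/5)*16/(-5 + 16)) - 81 = √(-23)*((6/5)*16/11) - 81 = (I*√23)*((6/5)*16*(1/11)) - 81 = (I*√23)*(96/55) - 81 = 96*I*√23/55 - 81 = -81 + 96*I*√23/55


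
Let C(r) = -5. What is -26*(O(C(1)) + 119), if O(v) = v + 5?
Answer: -3094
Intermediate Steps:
O(v) = 5 + v
-26*(O(C(1)) + 119) = -26*((5 - 5) + 119) = -26*(0 + 119) = -26*119 = -3094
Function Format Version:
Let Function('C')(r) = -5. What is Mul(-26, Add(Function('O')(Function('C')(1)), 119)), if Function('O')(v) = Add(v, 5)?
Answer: -3094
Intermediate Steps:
Function('O')(v) = Add(5, v)
Mul(-26, Add(Function('O')(Function('C')(1)), 119)) = Mul(-26, Add(Add(5, -5), 119)) = Mul(-26, Add(0, 119)) = Mul(-26, 119) = -3094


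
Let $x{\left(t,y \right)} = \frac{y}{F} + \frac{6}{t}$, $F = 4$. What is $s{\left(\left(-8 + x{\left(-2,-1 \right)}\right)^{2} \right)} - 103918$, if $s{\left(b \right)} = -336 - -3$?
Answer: $-104251$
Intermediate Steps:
$x{\left(t,y \right)} = \frac{6}{t} + \frac{y}{4}$ ($x{\left(t,y \right)} = \frac{y}{4} + \frac{6}{t} = \frac{6}{t} + \frac{y}{4}$)
$s{\left(b \right)} = -333$ ($s{\left(b \right)} = -336 + \left(-6 + 9\right) = -336 + 3 = -333$)
$s{\left(\left(-8 + x{\left(-2,-1 \right)}\right)^{2} \right)} - 103918 = -333 - 103918 = -104251$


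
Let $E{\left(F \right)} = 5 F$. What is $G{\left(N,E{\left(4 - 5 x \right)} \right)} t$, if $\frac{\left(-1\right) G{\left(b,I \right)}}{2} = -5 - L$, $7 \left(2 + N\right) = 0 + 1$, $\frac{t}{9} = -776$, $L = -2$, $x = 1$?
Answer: $-41904$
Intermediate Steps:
$t = -6984$ ($t = 9 \left(-776\right) = -6984$)
$N = - \frac{13}{7}$ ($N = -2 + \frac{0 + 1}{7} = -2 + \frac{1}{7} \cdot 1 = -2 + \frac{1}{7} = - \frac{13}{7} \approx -1.8571$)
$G{\left(b,I \right)} = 6$ ($G{\left(b,I \right)} = - 2 \left(-5 - -2\right) = - 2 \left(-5 + 2\right) = \left(-2\right) \left(-3\right) = 6$)
$G{\left(N,E{\left(4 - 5 x \right)} \right)} t = 6 \left(-6984\right) = -41904$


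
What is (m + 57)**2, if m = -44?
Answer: 169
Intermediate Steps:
(m + 57)**2 = (-44 + 57)**2 = 13**2 = 169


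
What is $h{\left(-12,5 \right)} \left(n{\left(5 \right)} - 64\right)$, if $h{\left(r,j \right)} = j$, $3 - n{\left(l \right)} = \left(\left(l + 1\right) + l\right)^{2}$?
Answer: $-910$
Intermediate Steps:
$n{\left(l \right)} = 3 - \left(1 + 2 l\right)^{2}$ ($n{\left(l \right)} = 3 - \left(\left(l + 1\right) + l\right)^{2} = 3 - \left(\left(1 + l\right) + l\right)^{2} = 3 - \left(1 + 2 l\right)^{2}$)
$h{\left(-12,5 \right)} \left(n{\left(5 \right)} - 64\right) = 5 \left(\left(3 - \left(1 + 2 \cdot 5\right)^{2}\right) - 64\right) = 5 \left(\left(3 - \left(1 + 10\right)^{2}\right) - 64\right) = 5 \left(\left(3 - 11^{2}\right) - 64\right) = 5 \left(\left(3 - 121\right) - 64\right) = 5 \left(-118 - 64\right) = 5 \left(-182\right) = -910$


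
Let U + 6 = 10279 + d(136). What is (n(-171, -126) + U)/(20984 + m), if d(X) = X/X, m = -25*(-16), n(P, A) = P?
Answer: 10103/21384 ≈ 0.47246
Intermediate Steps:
m = 400
d(X) = 1
U = 10274 (U = -6 + (10279 + 1) = -6 + 10280 = 10274)
(n(-171, -126) + U)/(20984 + m) = (-171 + 10274)/(20984 + 400) = 10103/21384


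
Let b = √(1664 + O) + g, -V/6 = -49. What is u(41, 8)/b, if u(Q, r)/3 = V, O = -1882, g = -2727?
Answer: -2405214/7436747 - 882*I*√218/7436747 ≈ -0.32342 - 0.0017511*I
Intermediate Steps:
V = 294 (V = -6*(-49) = 294)
u(Q, r) = 882 (u(Q, r) = 3*294 = 882)
b = -2727 + I*√218 (b = √(1664 - 1882) - 2727 = √(-218) - 2727 = I*√218 - 2727 = -2727 + I*√218 ≈ -2727.0 + 14.765*I)
u(41, 8)/b = 882/(-2727 + I*√218)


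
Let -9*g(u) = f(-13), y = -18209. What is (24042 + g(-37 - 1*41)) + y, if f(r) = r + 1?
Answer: 17503/3 ≈ 5834.3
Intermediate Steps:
f(r) = 1 + r
g(u) = 4/3 (g(u) = -(1 - 13)/9 = -1/9*(-12) = 4/3)
(24042 + g(-37 - 1*41)) + y = (24042 + 4/3) - 18209 = 72130/3 - 18209 = 17503/3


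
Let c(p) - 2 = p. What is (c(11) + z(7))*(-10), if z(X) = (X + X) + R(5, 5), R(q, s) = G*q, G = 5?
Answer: -520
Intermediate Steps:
R(q, s) = 5*q
z(X) = 25 + 2*X (z(X) = (X + X) + 5*5 = 2*X + 25 = 25 + 2*X)
c(p) = 2 + p
(c(11) + z(7))*(-10) = ((2 + 11) + (25 + 2*7))*(-10) = (13 + (25 + 14))*(-10) = (13 + 39)*(-10) = 52*(-10) = -520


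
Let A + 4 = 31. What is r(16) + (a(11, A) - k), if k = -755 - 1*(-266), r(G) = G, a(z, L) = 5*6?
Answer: 535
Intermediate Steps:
A = 27 (A = -4 + 31 = 27)
a(z, L) = 30
k = -489 (k = -755 + 266 = -489)
r(16) + (a(11, A) - k) = 16 + (30 - 1*(-489)) = 16 + (30 + 489) = 16 + 519 = 535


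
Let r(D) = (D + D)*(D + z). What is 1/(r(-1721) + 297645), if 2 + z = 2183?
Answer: -1/1285675 ≈ -7.7780e-7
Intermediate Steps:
z = 2181 (z = -2 + 2183 = 2181)
r(D) = 2*D*(2181 + D) (r(D) = (D + D)*(D + 2181) = (2*D)*(2181 + D) = 2*D*(2181 + D))
1/(r(-1721) + 297645) = 1/(2*(-1721)*(2181 - 1721) + 297645) = 1/(2*(-1721)*460 + 297645) = 1/(-1583320 + 297645) = 1/(-1285675) = -1/1285675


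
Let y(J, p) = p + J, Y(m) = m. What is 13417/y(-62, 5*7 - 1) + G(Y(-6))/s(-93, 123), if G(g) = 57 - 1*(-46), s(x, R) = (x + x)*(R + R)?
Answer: -38369446/80073 ≈ -479.18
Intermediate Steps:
y(J, p) = J + p
s(x, R) = 4*R*x (s(x, R) = (2*x)*(2*R) = 4*R*x)
G(g) = 103 (G(g) = 57 + 46 = 103)
13417/y(-62, 5*7 - 1) + G(Y(-6))/s(-93, 123) = 13417/(-62 + (5*7 - 1)) + 103/((4*123*(-93))) = 13417/(-62 + (35 - 1)) + 103/(-45756) = 13417/(-62 + 34) + 103*(-1/45756) = 13417/(-28) - 103/45756 = 13417*(-1/28) - 103/45756 = -13417/28 - 103/45756 = -38369446/80073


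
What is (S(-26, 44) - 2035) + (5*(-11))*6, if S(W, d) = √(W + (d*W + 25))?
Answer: -2365 + I*√1145 ≈ -2365.0 + 33.838*I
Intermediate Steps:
S(W, d) = √(25 + W + W*d) (S(W, d) = √(W + (W*d + 25)) = √(W + (25 + W*d)) = √(25 + W + W*d))
(S(-26, 44) - 2035) + (5*(-11))*6 = (√(25 - 26 - 26*44) - 2035) + (5*(-11))*6 = (√(25 - 26 - 1144) - 2035) - 55*6 = (√(-1145) - 2035) - 330 = (I*√1145 - 2035) - 330 = (-2035 + I*√1145) - 330 = -2365 + I*√1145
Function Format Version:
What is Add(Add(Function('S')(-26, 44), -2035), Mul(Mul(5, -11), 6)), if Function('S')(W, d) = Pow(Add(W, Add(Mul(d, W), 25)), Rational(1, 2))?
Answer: Add(-2365, Mul(I, Pow(1145, Rational(1, 2)))) ≈ Add(-2365.0, Mul(33.838, I))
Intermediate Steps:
Function('S')(W, d) = Pow(Add(25, W, Mul(W, d)), Rational(1, 2)) (Function('S')(W, d) = Pow(Add(W, Add(Mul(W, d), 25)), Rational(1, 2)) = Pow(Add(W, Add(25, Mul(W, d))), Rational(1, 2)) = Pow(Add(25, W, Mul(W, d)), Rational(1, 2)))
Add(Add(Function('S')(-26, 44), -2035), Mul(Mul(5, -11), 6)) = Add(Add(Pow(Add(25, -26, Mul(-26, 44)), Rational(1, 2)), -2035), Mul(Mul(5, -11), 6)) = Add(Add(Pow(Add(25, -26, -1144), Rational(1, 2)), -2035), Mul(-55, 6)) = Add(Add(Pow(-1145, Rational(1, 2)), -2035), -330) = Add(Add(Mul(I, Pow(1145, Rational(1, 2))), -2035), -330) = Add(Add(-2035, Mul(I, Pow(1145, Rational(1, 2)))), -330) = Add(-2365, Mul(I, Pow(1145, Rational(1, 2))))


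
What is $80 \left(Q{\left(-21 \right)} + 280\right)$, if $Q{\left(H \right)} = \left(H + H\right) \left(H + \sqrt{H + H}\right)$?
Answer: $92960 - 3360 i \sqrt{42} \approx 92960.0 - 21775.0 i$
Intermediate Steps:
$Q{\left(H \right)} = 2 H \left(H + \sqrt{2} \sqrt{H}\right)$ ($Q{\left(H \right)} = 2 H \left(H + \sqrt{2 H}\right) = 2 H \left(H + \sqrt{2} \sqrt{H}\right)$)
$80 \left(Q{\left(-21 \right)} + 280\right) = 80 \left(\left(2 \left(-21\right)^{2} + 2 \sqrt{2} \left(-21\right)^{\frac{3}{2}}\right) + 280\right) = 80 \left(\left(2 \cdot 441 + 2 \sqrt{2} \left(- 21 i \sqrt{21}\right)\right) + 280\right) = 80 \left(\left(882 - 42 i \sqrt{42}\right) + 280\right) = 80 \left(1162 - 42 i \sqrt{42}\right) = 92960 - 3360 i \sqrt{42}$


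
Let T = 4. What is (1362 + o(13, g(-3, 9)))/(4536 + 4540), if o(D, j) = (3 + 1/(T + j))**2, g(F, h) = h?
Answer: 115889/766922 ≈ 0.15111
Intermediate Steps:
o(D, j) = (3 + 1/(4 + j))**2
(1362 + o(13, g(-3, 9)))/(4536 + 4540) = (1362 + (13 + 3*9)**2/(4 + 9)**2)/(4536 + 4540) = (1362 + (13 + 27)**2/13**2)/9076 = (1362 + (1/169)*40**2)*(1/9076) = (1362 + (1/169)*1600)*(1/9076) = (1362 + 1600/169)*(1/9076) = (231778/169)*(1/9076) = 115889/766922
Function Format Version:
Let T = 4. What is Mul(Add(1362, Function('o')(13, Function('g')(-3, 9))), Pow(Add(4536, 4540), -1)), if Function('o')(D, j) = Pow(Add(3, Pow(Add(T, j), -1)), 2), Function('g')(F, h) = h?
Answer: Rational(115889, 766922) ≈ 0.15111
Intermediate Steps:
Function('o')(D, j) = Pow(Add(3, Pow(Add(4, j), -1)), 2)
Mul(Add(1362, Function('o')(13, Function('g')(-3, 9))), Pow(Add(4536, 4540), -1)) = Mul(Add(1362, Mul(Pow(Add(4, 9), -2), Pow(Add(13, Mul(3, 9)), 2))), Pow(Add(4536, 4540), -1)) = Mul(Add(1362, Mul(Pow(13, -2), Pow(Add(13, 27), 2))), Pow(9076, -1)) = Mul(Add(1362, Mul(Rational(1, 169), Pow(40, 2))), Rational(1, 9076)) = Mul(Add(1362, Mul(Rational(1, 169), 1600)), Rational(1, 9076)) = Mul(Add(1362, Rational(1600, 169)), Rational(1, 9076)) = Mul(Rational(231778, 169), Rational(1, 9076)) = Rational(115889, 766922)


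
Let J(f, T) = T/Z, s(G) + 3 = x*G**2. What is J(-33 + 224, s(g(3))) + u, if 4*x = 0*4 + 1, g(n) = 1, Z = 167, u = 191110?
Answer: 127661469/668 ≈ 1.9111e+5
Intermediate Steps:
x = 1/4 (x = (0*4 + 1)/4 = (0 + 1)/4 = (1/4)*1 = 1/4 ≈ 0.25000)
s(G) = -3 + G**2/4
J(f, T) = T/167
J(-33 + 224, s(g(3))) + u = (-3 + (1/4)*1**2)/167 + 191110 = (-3 + (1/4)*1)/167 + 191110 = (-3 + 1/4)/167 + 191110 = (1/167)*(-11/4) + 191110 = -11/668 + 191110 = 127661469/668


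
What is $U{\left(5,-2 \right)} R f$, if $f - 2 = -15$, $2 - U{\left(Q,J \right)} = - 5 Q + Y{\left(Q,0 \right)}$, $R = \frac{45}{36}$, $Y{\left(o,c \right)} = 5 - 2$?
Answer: $-390$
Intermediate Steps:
$Y{\left(o,c \right)} = 3$
$R = \frac{5}{4}$ ($R = 45 \cdot \frac{1}{36} = \frac{5}{4} \approx 1.25$)
$U{\left(Q,J \right)} = -1 + 5 Q$ ($U{\left(Q,J \right)} = 2 - \left(- 5 Q + 3\right) = 2 - \left(3 - 5 Q\right) = 2 + \left(-3 + 5 Q\right) = -1 + 5 Q$)
$f = -13$ ($f = 2 - 15 = -13$)
$U{\left(5,-2 \right)} R f = \left(-1 + 5 \cdot 5\right) \frac{5}{4} \left(-13\right) = \left(-1 + 25\right) \frac{5}{4} \left(-13\right) = 24 \cdot \frac{5}{4} \left(-13\right) = 30 \left(-13\right) = -390$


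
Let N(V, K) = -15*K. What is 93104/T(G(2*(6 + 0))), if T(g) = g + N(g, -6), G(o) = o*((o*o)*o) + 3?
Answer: 93104/20829 ≈ 4.4699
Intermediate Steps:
G(o) = 3 + o**4 (G(o) = o*(o**2*o) + 3 = o*o**3 + 3 = o**4 + 3 = 3 + o**4)
T(g) = 90 + g (T(g) = g - 15*(-6) = g + 90 = 90 + g)
93104/T(G(2*(6 + 0))) = 93104/(90 + (3 + (2*(6 + 0))**4)) = 93104/(90 + (3 + (2*6)**4)) = 93104/(90 + (3 + 12**4)) = 93104/(90 + (3 + 20736)) = 93104/(90 + 20739) = 93104/20829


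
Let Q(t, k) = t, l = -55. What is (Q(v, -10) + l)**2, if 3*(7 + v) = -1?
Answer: 34969/9 ≈ 3885.4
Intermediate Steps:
v = -22/3 (v = -7 + (1/3)*(-1) = -7 - 1/3 = -22/3 ≈ -7.3333)
(Q(v, -10) + l)**2 = (-22/3 - 55)**2 = (-187/3)**2 = 34969/9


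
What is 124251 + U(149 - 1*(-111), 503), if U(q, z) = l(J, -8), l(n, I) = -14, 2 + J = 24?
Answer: 124237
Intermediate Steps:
J = 22 (J = -2 + 24 = 22)
U(q, z) = -14
124251 + U(149 - 1*(-111), 503) = 124251 - 14 = 124237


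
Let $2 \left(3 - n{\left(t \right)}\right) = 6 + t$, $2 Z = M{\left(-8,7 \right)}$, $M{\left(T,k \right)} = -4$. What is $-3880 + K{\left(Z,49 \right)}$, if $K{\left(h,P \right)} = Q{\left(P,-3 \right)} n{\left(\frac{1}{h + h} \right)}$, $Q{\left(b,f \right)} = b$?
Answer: $- \frac{30991}{8} \approx -3873.9$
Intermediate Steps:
$Z = -2$ ($Z = \frac{1}{2} \left(-4\right) = -2$)
$n{\left(t \right)} = - \frac{t}{2}$ ($n{\left(t \right)} = 3 - \frac{6 + t}{2} = 3 - \left(3 + \frac{t}{2}\right) = - \frac{t}{2}$)
$K{\left(h,P \right)} = - \frac{P}{4 h}$ ($K{\left(h,P \right)} = P \left(- \frac{1}{2 \left(h + h\right)}\right) = P \left(- \frac{1}{2 \cdot 2 h}\right) = P \left(- \frac{\frac{1}{2} \frac{1}{h}}{2}\right) = P \left(- \frac{1}{4 h}\right) = - \frac{P}{4 h}$)
$-3880 + K{\left(Z,49 \right)} = -3880 - \frac{49}{4 \left(-2\right)} = -3880 - \frac{49}{4} \left(- \frac{1}{2}\right) = -3880 + \frac{49}{8} = - \frac{30991}{8}$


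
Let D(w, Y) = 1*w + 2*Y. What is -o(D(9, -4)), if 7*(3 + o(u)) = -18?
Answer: 39/7 ≈ 5.5714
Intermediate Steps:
D(w, Y) = w + 2*Y
o(u) = -39/7 (o(u) = -3 + (⅐)*(-18) = -3 - 18/7 = -39/7)
-o(D(9, -4)) = -1*(-39/7) = 39/7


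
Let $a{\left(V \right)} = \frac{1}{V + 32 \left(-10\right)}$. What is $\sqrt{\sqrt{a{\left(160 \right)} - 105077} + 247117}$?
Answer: $\frac{\sqrt{98846800 + 10 i \sqrt{168123210}}}{20} \approx 497.11 + 0.32604 i$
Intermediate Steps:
$a{\left(V \right)} = \frac{1}{-320 + V}$ ($a{\left(V \right)} = \frac{1}{V - 320} = \frac{1}{-320 + V}$)
$\sqrt{\sqrt{a{\left(160 \right)} - 105077} + 247117} = \sqrt{\sqrt{\frac{1}{-320 + 160} - 105077} + 247117} = \sqrt{\sqrt{\frac{1}{-160} - 105077} + 247117} = \sqrt{\sqrt{- \frac{1}{160} - 105077} + 247117} = \sqrt{\sqrt{- \frac{16812321}{160}} + 247117} = \sqrt{\frac{i \sqrt{168123210}}{40} + 247117} = \sqrt{247117 + \frac{i \sqrt{168123210}}{40}}$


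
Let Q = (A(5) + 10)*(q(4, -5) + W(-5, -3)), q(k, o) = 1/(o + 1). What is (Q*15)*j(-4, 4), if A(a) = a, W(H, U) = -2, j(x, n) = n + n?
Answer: -4050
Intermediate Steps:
j(x, n) = 2*n
q(k, o) = 1/(1 + o)
Q = -135/4 (Q = (5 + 10)*(1/(1 - 5) - 2) = 15*(1/(-4) - 2) = 15*(-¼ - 2) = 15*(-9/4) = -135/4 ≈ -33.750)
(Q*15)*j(-4, 4) = (-135/4*15)*(2*4) = -2025/4*8 = -4050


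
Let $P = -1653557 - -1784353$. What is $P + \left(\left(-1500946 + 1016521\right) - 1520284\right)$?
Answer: $-1873913$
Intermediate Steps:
$P = 130796$ ($P = -1653557 + 1784353 = 130796$)
$P + \left(\left(-1500946 + 1016521\right) - 1520284\right) = 130796 + \left(\left(-1500946 + 1016521\right) - 1520284\right) = 130796 - 2004709 = -1873913$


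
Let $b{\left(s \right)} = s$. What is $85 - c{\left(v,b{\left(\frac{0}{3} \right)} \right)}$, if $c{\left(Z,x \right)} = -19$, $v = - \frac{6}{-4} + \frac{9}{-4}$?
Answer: $104$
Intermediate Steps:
$v = - \frac{3}{4}$ ($v = \left(-6\right) \left(- \frac{1}{4}\right) + 9 \left(- \frac{1}{4}\right) = \frac{3}{2} - \frac{9}{4} = - \frac{3}{4} \approx -0.75$)
$85 - c{\left(v,b{\left(\frac{0}{3} \right)} \right)} = 85 - -19 = 85 + 19 = 104$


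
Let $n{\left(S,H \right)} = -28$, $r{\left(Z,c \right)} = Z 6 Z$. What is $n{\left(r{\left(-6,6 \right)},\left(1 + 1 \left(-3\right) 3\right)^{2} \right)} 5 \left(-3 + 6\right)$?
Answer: $-420$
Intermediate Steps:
$r{\left(Z,c \right)} = 6 Z^{2}$ ($r{\left(Z,c \right)} = 6 Z Z = 6 Z^{2}$)
$n{\left(r{\left(-6,6 \right)},\left(1 + 1 \left(-3\right) 3\right)^{2} \right)} 5 \left(-3 + 6\right) = - 28 \cdot 5 \left(-3 + 6\right) = - 28 \cdot 5 \cdot 3 = \left(-28\right) 15 = -420$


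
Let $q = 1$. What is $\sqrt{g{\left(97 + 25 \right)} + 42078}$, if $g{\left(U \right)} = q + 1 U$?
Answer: $9 \sqrt{521} \approx 205.43$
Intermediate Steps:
$g{\left(U \right)} = 1 + U$ ($g{\left(U \right)} = 1 + 1 U = 1 + U$)
$\sqrt{g{\left(97 + 25 \right)} + 42078} = \sqrt{\left(1 + \left(97 + 25\right)\right) + 42078} = \sqrt{\left(1 + 122\right) + 42078} = \sqrt{123 + 42078} = \sqrt{42201} = 9 \sqrt{521}$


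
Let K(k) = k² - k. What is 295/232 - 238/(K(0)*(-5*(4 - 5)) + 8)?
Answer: -6607/232 ≈ -28.478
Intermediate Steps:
295/232 - 238/(K(0)*(-5*(4 - 5)) + 8) = 295/232 - 238/((0*(-1 + 0))*(-5*(4 - 5)) + 8) = 295*(1/232) - 238/((0*(-1))*(-5*(-1)) + 8) = 295/232 - 238/(0*5 + 8) = 295/232 - 238/(0 + 8) = 295/232 - 238/8 = 295/232 - 238*⅛ = 295/232 - 119/4 = -6607/232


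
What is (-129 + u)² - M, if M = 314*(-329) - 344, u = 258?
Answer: 120291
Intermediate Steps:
M = -103650 (M = -103306 - 344 = -103650)
(-129 + u)² - M = (-129 + 258)² - 1*(-103650) = 129² + 103650 = 16641 + 103650 = 120291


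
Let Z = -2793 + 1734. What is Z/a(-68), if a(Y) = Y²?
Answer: -1059/4624 ≈ -0.22902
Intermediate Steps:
Z = -1059
Z/a(-68) = -1059/((-68)²) = -1059/4624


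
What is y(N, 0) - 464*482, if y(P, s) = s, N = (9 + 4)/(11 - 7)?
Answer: -223648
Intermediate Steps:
N = 13/4 ≈ 3.2500
y(N, 0) - 464*482 = 0 - 464*482 = 0 - 223648 = -223648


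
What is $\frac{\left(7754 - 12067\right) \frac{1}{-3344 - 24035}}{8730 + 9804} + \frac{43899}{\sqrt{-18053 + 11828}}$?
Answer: $\frac{227}{26707494} - \frac{14633 i \sqrt{249}}{415} \approx 8.4995 \cdot 10^{-6} - 556.4 i$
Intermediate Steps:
$\frac{\left(7754 - 12067\right) \frac{1}{-3344 - 24035}}{8730 + 9804} + \frac{43899}{\sqrt{-18053 + 11828}} = \frac{\left(-4313\right) \frac{1}{-27379}}{18534} + \frac{43899}{\sqrt{-6225}} = \left(-4313\right) \left(- \frac{1}{27379}\right) \frac{1}{18534} + \frac{43899}{5 i \sqrt{249}} = \frac{227}{1441} \cdot \frac{1}{18534} + 43899 \left(- \frac{i \sqrt{249}}{1245}\right) = \frac{227}{26707494} - \frac{14633 i \sqrt{249}}{415}$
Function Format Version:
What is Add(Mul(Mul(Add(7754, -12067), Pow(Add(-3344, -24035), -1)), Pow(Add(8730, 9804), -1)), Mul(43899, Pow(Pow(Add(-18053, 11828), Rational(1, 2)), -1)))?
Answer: Add(Rational(227, 26707494), Mul(Rational(-14633, 415), I, Pow(249, Rational(1, 2)))) ≈ Add(8.4995e-6, Mul(-556.40, I))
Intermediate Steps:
Add(Mul(Mul(Add(7754, -12067), Pow(Add(-3344, -24035), -1)), Pow(Add(8730, 9804), -1)), Mul(43899, Pow(Pow(Add(-18053, 11828), Rational(1, 2)), -1))) = Add(Mul(Mul(-4313, Pow(-27379, -1)), Pow(18534, -1)), Mul(43899, Pow(Pow(-6225, Rational(1, 2)), -1))) = Add(Mul(Mul(-4313, Rational(-1, 27379)), Rational(1, 18534)), Mul(43899, Pow(Mul(5, I, Pow(249, Rational(1, 2))), -1))) = Add(Mul(Rational(227, 1441), Rational(1, 18534)), Mul(43899, Mul(Rational(-1, 1245), I, Pow(249, Rational(1, 2))))) = Add(Rational(227, 26707494), Mul(Rational(-14633, 415), I, Pow(249, Rational(1, 2))))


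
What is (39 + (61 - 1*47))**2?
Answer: 2809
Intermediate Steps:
(39 + (61 - 1*47))**2 = (39 + (61 - 47))**2 = (39 + 14)**2 = 53**2 = 2809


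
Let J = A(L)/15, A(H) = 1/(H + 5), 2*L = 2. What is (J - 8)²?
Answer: 516961/8100 ≈ 63.822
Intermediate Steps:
L = 1 (L = (½)*2 = 1)
A(H) = 1/(5 + H)
J = 1/90 (J = 1/((5 + 1)*15) = (1/15)/6 = (⅙)*(1/15) = 1/90 ≈ 0.011111)
(J - 8)² = (1/90 - 8)² = (-719/90)² = 516961/8100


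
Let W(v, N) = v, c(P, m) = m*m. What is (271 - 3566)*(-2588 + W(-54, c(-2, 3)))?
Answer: 8705390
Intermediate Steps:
c(P, m) = m**2
(271 - 3566)*(-2588 + W(-54, c(-2, 3))) = (271 - 3566)*(-2588 - 54) = -3295*(-2642) = 8705390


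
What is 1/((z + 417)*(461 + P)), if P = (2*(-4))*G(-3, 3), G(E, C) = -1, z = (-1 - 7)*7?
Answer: 1/169309 ≈ 5.9064e-6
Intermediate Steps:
z = -56 (z = -8*7 = -56)
P = 8 (P = (2*(-4))*(-1) = -8*(-1) = 8)
1/((z + 417)*(461 + P)) = 1/((-56 + 417)*(461 + 8)) = 1/(361*469) = 1/169309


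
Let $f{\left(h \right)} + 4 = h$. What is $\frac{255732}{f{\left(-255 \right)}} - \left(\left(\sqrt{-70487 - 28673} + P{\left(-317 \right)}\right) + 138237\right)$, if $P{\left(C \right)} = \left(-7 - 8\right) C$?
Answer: $- \frac{37290660}{259} - 2 i \sqrt{24790} \approx -1.4398 \cdot 10^{5} - 314.9 i$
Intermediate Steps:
$f{\left(h \right)} = -4 + h$
$P{\left(C \right)} = - 15 C$
$\frac{255732}{f{\left(-255 \right)}} - \left(\left(\sqrt{-70487 - 28673} + P{\left(-317 \right)}\right) + 138237\right) = \frac{255732}{-4 - 255} - \left(\left(\sqrt{-70487 - 28673} - -4755\right) + 138237\right) = \frac{255732}{-259} - \left(\left(\sqrt{-99160} + 4755\right) + 138237\right) = 255732 \left(- \frac{1}{259}\right) - \left(\left(2 i \sqrt{24790} + 4755\right) + 138237\right) = - \frac{255732}{259} - \left(\left(4755 + 2 i \sqrt{24790}\right) + 138237\right) = - \frac{255732}{259} - \left(142992 + 2 i \sqrt{24790}\right) = - \frac{37290660}{259} - 2 i \sqrt{24790}$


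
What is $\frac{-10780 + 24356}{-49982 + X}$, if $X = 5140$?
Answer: $- \frac{6788}{22421} \approx -0.30275$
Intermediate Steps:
$\frac{-10780 + 24356}{-49982 + X} = \frac{-10780 + 24356}{-49982 + 5140} = \frac{13576}{-44842} = 13576 \left(- \frac{1}{44842}\right) = - \frac{6788}{22421}$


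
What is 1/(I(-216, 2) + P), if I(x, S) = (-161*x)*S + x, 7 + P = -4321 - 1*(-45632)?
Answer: 1/110640 ≈ 9.0383e-6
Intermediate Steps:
P = 41304 (P = -7 + (-4321 - 1*(-45632)) = -7 + (-4321 + 45632) = -7 + 41311 = 41304)
I(x, S) = x - 161*S*x (I(x, S) = -161*S*x + x = x - 161*S*x)
1/(I(-216, 2) + P) = 1/(-216*(1 - 161*2) + 41304) = 1/(-216*(1 - 322) + 41304) = 1/(-216*(-321) + 41304) = 1/(69336 + 41304) = 1/110640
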